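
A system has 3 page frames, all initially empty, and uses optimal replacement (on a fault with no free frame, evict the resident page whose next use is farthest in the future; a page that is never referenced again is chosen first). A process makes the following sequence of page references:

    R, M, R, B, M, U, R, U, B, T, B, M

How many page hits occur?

6

R -> fault, frames {R}
M -> fault, frames {R,M}
R -> hit
B -> fault, frames {R,M,B}
M -> hit
U -> fault, evict M, frames {R,B,U}
R -> hit
U -> hit
B -> hit
T -> fault, evict U, frames {R,B,T}
B -> hit
M -> fault, evict T, frames {R,B,M}
Hits: 6.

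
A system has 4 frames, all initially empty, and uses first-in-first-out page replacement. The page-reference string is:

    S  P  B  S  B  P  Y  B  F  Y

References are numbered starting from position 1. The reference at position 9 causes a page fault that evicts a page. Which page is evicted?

S

pos 1: S → fault, frames [S]
pos 2: P → fault, frames [S, P]
pos 3: B → fault, frames [S, P, B]
pos 4: S → hit
pos 5: B → hit
pos 6: P → hit
pos 7: Y → fault, frames [S, P, B, Y]
pos 8: B → hit
pos 9: F → fault, evict S, frames [P, B, Y, F]
At position 9, page S is evicted.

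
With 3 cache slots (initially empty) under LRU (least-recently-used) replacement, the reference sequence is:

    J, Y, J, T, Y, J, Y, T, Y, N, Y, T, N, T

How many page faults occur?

4

J: miss, frames {J}
Y: miss, frames {J,Y}
J: hit
T: miss, frames {Y,J,T}
Y: hit
J: hit
Y: hit
T: hit
Y: hit
N: miss, evict J, frames {T,Y,N}
Y: hit
T: hit
N: hit
T: hit
Page faults: 4.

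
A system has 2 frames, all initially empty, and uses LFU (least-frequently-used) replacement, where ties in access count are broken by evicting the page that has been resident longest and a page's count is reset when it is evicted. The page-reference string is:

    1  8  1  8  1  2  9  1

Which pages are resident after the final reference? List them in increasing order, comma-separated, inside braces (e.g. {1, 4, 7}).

1 → fault, frames [1]
8 → fault, frames [1, 8]
1 → hit
8 → hit
1 → hit
2 → fault, evict 8, frames [1, 2]
9 → fault, evict 2, frames [1, 9]
1 → hit

{1, 9}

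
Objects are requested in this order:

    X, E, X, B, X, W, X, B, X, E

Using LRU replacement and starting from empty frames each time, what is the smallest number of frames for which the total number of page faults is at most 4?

4

f=1: 10 faults
f=2: 6 faults
f=3: 5 faults
f=4: 4 faults
Smallest f with faults ≤ 4 is 4.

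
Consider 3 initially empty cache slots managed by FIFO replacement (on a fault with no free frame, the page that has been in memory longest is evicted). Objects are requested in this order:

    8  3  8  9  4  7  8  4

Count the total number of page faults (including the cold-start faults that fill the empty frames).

8: fault, frames {8}
3: fault, frames {8,3}
8: hit
9: fault, frames {8,3,9}
4: fault, evict 8, frames {3,9,4}
7: fault, evict 3, frames {9,4,7}
8: fault, evict 9, frames {4,7,8}
4: hit
Page faults: 6.

6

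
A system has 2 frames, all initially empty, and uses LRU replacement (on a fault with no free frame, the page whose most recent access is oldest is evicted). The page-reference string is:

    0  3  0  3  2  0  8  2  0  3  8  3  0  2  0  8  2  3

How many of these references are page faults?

14

0 -> miss, frames (0)
3 -> miss, frames (0 3)
0 -> hit
3 -> hit
2 -> miss, evict 0, frames (3 2)
0 -> miss, evict 3, frames (2 0)
8 -> miss, evict 2, frames (0 8)
2 -> miss, evict 0, frames (8 2)
0 -> miss, evict 8, frames (2 0)
3 -> miss, evict 2, frames (0 3)
8 -> miss, evict 0, frames (3 8)
3 -> hit
0 -> miss, evict 8, frames (3 0)
2 -> miss, evict 3, frames (0 2)
0 -> hit
8 -> miss, evict 2, frames (0 8)
2 -> miss, evict 0, frames (8 2)
3 -> miss, evict 8, frames (2 3)
Page faults: 14.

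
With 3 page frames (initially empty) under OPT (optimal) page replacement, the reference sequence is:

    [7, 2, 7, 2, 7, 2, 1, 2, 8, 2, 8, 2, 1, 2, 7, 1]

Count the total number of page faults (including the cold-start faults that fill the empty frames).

5

7: miss, frames (7)
2: miss, frames (7 2)
7: hit
2: hit
7: hit
2: hit
1: miss, frames (7 2 1)
2: hit
8: miss, evict 7, frames (2 1 8)
2: hit
8: hit
2: hit
1: hit
2: hit
7: miss, evict 8, frames (2 1 7)
1: hit
Page faults: 5.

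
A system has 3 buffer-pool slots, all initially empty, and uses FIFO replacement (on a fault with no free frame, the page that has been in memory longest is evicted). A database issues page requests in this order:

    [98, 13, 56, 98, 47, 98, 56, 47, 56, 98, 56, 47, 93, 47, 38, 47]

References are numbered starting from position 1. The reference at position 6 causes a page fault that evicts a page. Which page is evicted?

pos 1: 98 → miss, frames (98)
pos 2: 13 → miss, frames (98 13)
pos 3: 56 → miss, frames (98 13 56)
pos 4: 98 → hit
pos 5: 47 → miss, evict 98, frames (13 56 47)
pos 6: 98 → miss, evict 13, frames (56 47 98)
At position 6, page 13 is evicted.

13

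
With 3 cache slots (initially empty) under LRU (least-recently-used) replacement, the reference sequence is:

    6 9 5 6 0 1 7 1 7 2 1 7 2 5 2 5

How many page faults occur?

6: fault, frames (6)
9: fault, frames (6 9)
5: fault, frames (6 9 5)
6: hit
0: fault, evict 9, frames (5 6 0)
1: fault, evict 5, frames (6 0 1)
7: fault, evict 6, frames (0 1 7)
1: hit
7: hit
2: fault, evict 0, frames (1 7 2)
1: hit
7: hit
2: hit
5: fault, evict 1, frames (7 2 5)
2: hit
5: hit
Page faults: 8.

8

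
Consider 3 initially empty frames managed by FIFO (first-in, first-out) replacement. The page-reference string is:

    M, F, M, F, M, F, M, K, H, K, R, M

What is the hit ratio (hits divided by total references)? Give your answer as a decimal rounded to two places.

0.50

M → miss, frames (M)
F → miss, frames (M F)
M → hit
F → hit
M → hit
F → hit
M → hit
K → miss, frames (M F K)
H → miss, evict M, frames (F K H)
K → hit
R → miss, evict F, frames (K H R)
M → miss, evict K, frames (H R M)
Hits: 6 of 12 references → 6/12 = 0.5000.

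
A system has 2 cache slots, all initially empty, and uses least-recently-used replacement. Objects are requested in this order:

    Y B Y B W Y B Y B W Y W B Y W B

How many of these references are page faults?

11

Y: fault, frames [Y]
B: fault, frames [Y, B]
Y: hit
B: hit
W: fault, evict Y, frames [B, W]
Y: fault, evict B, frames [W, Y]
B: fault, evict W, frames [Y, B]
Y: hit
B: hit
W: fault, evict Y, frames [B, W]
Y: fault, evict B, frames [W, Y]
W: hit
B: fault, evict Y, frames [W, B]
Y: fault, evict W, frames [B, Y]
W: fault, evict B, frames [Y, W]
B: fault, evict Y, frames [W, B]
Page faults: 11.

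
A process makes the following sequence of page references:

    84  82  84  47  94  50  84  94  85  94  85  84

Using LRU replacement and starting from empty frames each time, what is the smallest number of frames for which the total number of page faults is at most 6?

4

f=1: 12 faults
f=2: 9 faults
f=3: 7 faults
f=4: 6 faults
f=5: 6 faults
f=6: 6 faults
Smallest f with faults ≤ 6 is 4.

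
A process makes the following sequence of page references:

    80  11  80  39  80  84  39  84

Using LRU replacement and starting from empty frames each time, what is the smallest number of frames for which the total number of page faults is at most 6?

f=1: 8 faults
f=2: 5 faults
f=3: 4 faults
f=4: 4 faults
Smallest f with faults ≤ 6 is 2.

2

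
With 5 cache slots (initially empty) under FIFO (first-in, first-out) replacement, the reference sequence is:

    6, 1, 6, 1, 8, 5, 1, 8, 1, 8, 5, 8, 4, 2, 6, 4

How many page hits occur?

6: fault, frames {6}
1: fault, frames {6,1}
6: hit
1: hit
8: fault, frames {6,1,8}
5: fault, frames {6,1,8,5}
1: hit
8: hit
1: hit
8: hit
5: hit
8: hit
4: fault, frames {6,1,8,5,4}
2: fault, evict 6, frames {1,8,5,4,2}
6: fault, evict 1, frames {8,5,4,2,6}
4: hit
Hits: 9.

9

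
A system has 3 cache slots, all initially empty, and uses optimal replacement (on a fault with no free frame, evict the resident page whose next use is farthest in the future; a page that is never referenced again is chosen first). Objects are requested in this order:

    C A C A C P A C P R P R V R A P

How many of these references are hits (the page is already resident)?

C → fault, frames {C}
A → fault, frames {C,A}
C → hit
A → hit
C → hit
P → fault, frames {C,A,P}
A → hit
C → hit
P → hit
R → fault, evict C, frames {A,P,R}
P → hit
R → hit
V → fault, evict P, frames {A,R,V}
R → hit
A → hit
P → fault, evict V, frames {A,R,P}
Hits: 10.

10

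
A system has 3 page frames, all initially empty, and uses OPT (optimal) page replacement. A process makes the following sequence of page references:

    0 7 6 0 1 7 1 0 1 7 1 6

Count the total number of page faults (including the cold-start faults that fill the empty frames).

0 -> fault, frames (0)
7 -> fault, frames (0 7)
6 -> fault, frames (0 7 6)
0 -> hit
1 -> fault, evict 6, frames (0 7 1)
7 -> hit
1 -> hit
0 -> hit
1 -> hit
7 -> hit
1 -> hit
6 -> fault, evict 1, frames (0 7 6)
Page faults: 5.

5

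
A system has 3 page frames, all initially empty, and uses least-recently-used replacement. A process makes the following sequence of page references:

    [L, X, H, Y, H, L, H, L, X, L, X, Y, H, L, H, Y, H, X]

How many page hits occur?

L → miss, frames [L]
X → miss, frames [L, X]
H → miss, frames [L, X, H]
Y → miss, evict L, frames [X, H, Y]
H → hit
L → miss, evict X, frames [Y, H, L]
H → hit
L → hit
X → miss, evict Y, frames [H, L, X]
L → hit
X → hit
Y → miss, evict H, frames [L, X, Y]
H → miss, evict L, frames [X, Y, H]
L → miss, evict X, frames [Y, H, L]
H → hit
Y → hit
H → hit
X → miss, evict L, frames [Y, H, X]
Hits: 8.

8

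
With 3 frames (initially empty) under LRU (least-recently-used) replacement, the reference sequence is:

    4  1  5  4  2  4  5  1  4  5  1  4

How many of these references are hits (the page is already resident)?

7

4 → miss, frames (4)
1 → miss, frames (4 1)
5 → miss, frames (4 1 5)
4 → hit
2 → miss, evict 1, frames (5 4 2)
4 → hit
5 → hit
1 → miss, evict 2, frames (4 5 1)
4 → hit
5 → hit
1 → hit
4 → hit
Hits: 7.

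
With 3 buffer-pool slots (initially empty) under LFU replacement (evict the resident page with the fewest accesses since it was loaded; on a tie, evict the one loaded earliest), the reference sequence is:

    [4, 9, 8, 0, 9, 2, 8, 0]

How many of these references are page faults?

4: fault, frames [4]
9: fault, frames [4, 9]
8: fault, frames [4, 9, 8]
0: fault, evict 4, frames [9, 8, 0]
9: hit
2: fault, evict 8, frames [9, 0, 2]
8: fault, evict 0, frames [9, 2, 8]
0: fault, evict 2, frames [9, 8, 0]
Page faults: 7.

7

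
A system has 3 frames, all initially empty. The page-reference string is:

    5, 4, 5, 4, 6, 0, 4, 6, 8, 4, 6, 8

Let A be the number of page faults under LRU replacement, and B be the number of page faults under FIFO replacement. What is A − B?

Under LRU: F F . . F F . . F . . . → 5 faults.
Under FIFO: F F . . F F . . F F F . → 7 faults.
A − B = 5 − 7 = -2.

-2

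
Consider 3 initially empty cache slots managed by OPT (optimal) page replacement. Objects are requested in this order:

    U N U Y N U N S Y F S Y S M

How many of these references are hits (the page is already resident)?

8

U: miss, frames [U]
N: miss, frames [U, N]
U: hit
Y: miss, frames [U, N, Y]
N: hit
U: hit
N: hit
S: miss, evict N, frames [U, Y, S]
Y: hit
F: miss, evict U, frames [Y, S, F]
S: hit
Y: hit
S: hit
M: miss, evict F, frames [Y, S, M]
Hits: 8.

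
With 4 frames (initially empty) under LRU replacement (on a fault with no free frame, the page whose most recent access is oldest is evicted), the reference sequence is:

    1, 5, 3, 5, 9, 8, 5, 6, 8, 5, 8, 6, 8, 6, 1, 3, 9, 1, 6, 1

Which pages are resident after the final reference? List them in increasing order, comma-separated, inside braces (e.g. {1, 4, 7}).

1 -> fault, frames [1]
5 -> fault, frames [1, 5]
3 -> fault, frames [1, 5, 3]
5 -> hit
9 -> fault, frames [1, 3, 5, 9]
8 -> fault, evict 1, frames [3, 5, 9, 8]
5 -> hit
6 -> fault, evict 3, frames [9, 8, 5, 6]
8 -> hit
5 -> hit
8 -> hit
6 -> hit
8 -> hit
6 -> hit
1 -> fault, evict 9, frames [5, 8, 6, 1]
3 -> fault, evict 5, frames [8, 6, 1, 3]
9 -> fault, evict 8, frames [6, 1, 3, 9]
1 -> hit
6 -> hit
1 -> hit

{1, 3, 6, 9}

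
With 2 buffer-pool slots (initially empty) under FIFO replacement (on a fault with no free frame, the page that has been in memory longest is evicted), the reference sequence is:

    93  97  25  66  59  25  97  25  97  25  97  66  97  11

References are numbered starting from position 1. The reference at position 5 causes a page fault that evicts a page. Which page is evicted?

pos 1: 93: fault, frames [93]
pos 2: 97: fault, frames [93, 97]
pos 3: 25: fault, evict 93, frames [97, 25]
pos 4: 66: fault, evict 97, frames [25, 66]
pos 5: 59: fault, evict 25, frames [66, 59]
At position 5, page 25 is evicted.

25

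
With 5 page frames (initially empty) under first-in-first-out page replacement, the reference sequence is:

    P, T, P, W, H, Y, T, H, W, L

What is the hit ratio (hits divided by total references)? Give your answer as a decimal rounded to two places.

0.40

P: miss, frames [P]
T: miss, frames [P, T]
P: hit
W: miss, frames [P, T, W]
H: miss, frames [P, T, W, H]
Y: miss, frames [P, T, W, H, Y]
T: hit
H: hit
W: hit
L: miss, evict P, frames [T, W, H, Y, L]
Hits: 4 of 10 references → 4/10 = 0.4000.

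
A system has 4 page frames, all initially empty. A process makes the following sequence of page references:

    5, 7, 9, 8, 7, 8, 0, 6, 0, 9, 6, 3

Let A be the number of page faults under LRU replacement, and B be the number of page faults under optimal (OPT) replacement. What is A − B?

1

Under LRU: F F F F . . F F . F . F → 8 faults.
Under OPT: F F F F . . F F . . . F → 7 faults.
A − B = 8 − 7 = 1.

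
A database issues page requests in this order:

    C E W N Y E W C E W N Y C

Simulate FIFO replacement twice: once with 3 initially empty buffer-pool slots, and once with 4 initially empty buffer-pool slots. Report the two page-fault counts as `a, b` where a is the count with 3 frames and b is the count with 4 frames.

3 frames: F F F F F F F F . . F F . → 10 faults.
4 frames: F F F F F . . F F F F F F → 11 faults.
11 > 10: adding a frame increased faults — Belady's anomaly.

10, 11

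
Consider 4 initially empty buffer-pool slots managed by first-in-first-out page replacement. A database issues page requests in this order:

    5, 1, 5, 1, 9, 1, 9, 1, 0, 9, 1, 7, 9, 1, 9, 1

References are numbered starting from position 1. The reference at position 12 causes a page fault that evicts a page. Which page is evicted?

pos 1: 5 → fault, frames (5)
pos 2: 1 → fault, frames (5 1)
pos 3: 5 → hit
pos 4: 1 → hit
pos 5: 9 → fault, frames (5 1 9)
pos 6: 1 → hit
pos 7: 9 → hit
pos 8: 1 → hit
pos 9: 0 → fault, frames (5 1 9 0)
pos 10: 9 → hit
pos 11: 1 → hit
pos 12: 7 → fault, evict 5, frames (1 9 0 7)
At position 12, page 5 is evicted.

5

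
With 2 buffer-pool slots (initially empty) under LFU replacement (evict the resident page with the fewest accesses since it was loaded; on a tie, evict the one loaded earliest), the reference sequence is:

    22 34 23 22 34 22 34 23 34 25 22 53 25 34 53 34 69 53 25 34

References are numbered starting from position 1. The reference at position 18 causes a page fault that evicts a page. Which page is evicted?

69

pos 1: 22 -> miss, frames {22}
pos 2: 34 -> miss, frames {22,34}
pos 3: 23 -> miss, evict 22, frames {34,23}
pos 4: 22 -> miss, evict 34, frames {23,22}
pos 5: 34 -> miss, evict 23, frames {22,34}
pos 6: 22 -> hit
pos 7: 34 -> hit
pos 8: 23 -> miss, evict 22, frames {34,23}
pos 9: 34 -> hit
pos 10: 25 -> miss, evict 23, frames {34,25}
pos 11: 22 -> miss, evict 25, frames {34,22}
pos 12: 53 -> miss, evict 22, frames {34,53}
pos 13: 25 -> miss, evict 53, frames {34,25}
pos 14: 34 -> hit
pos 15: 53 -> miss, evict 25, frames {34,53}
pos 16: 34 -> hit
pos 17: 69 -> miss, evict 53, frames {34,69}
pos 18: 53 -> miss, evict 69, frames {34,53}
At position 18, page 69 is evicted.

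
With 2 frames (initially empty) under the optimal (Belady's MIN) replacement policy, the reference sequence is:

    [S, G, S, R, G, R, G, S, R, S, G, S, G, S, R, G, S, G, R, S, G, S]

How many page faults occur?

S -> fault, frames (S)
G -> fault, frames (S G)
S -> hit
R -> fault, evict S, frames (G R)
G -> hit
R -> hit
G -> hit
S -> fault, evict G, frames (R S)
R -> hit
S -> hit
G -> fault, evict R, frames (S G)
S -> hit
G -> hit
S -> hit
R -> fault, evict S, frames (G R)
G -> hit
S -> fault, evict R, frames (G S)
G -> hit
R -> fault, evict G, frames (S R)
S -> hit
G -> fault, evict R, frames (S G)
S -> hit
Page faults: 9.

9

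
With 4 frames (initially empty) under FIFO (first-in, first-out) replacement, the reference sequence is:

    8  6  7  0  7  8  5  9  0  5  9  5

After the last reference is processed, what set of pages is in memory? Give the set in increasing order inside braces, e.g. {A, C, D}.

8 -> fault, frames {8}
6 -> fault, frames {8,6}
7 -> fault, frames {8,6,7}
0 -> fault, frames {8,6,7,0}
7 -> hit
8 -> hit
5 -> fault, evict 8, frames {6,7,0,5}
9 -> fault, evict 6, frames {7,0,5,9}
0 -> hit
5 -> hit
9 -> hit
5 -> hit

{0, 5, 7, 9}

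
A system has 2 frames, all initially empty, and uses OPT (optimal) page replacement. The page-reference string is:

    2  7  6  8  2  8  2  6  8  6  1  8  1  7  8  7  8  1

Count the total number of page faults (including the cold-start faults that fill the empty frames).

2: fault, frames [2]
7: fault, frames [2, 7]
6: fault, evict 7, frames [2, 6]
8: fault, evict 6, frames [2, 8]
2: hit
8: hit
2: hit
6: fault, evict 2, frames [8, 6]
8: hit
6: hit
1: fault, evict 6, frames [8, 1]
8: hit
1: hit
7: fault, evict 1, frames [8, 7]
8: hit
7: hit
8: hit
1: fault, evict 7, frames [8, 1]
Page faults: 8.

8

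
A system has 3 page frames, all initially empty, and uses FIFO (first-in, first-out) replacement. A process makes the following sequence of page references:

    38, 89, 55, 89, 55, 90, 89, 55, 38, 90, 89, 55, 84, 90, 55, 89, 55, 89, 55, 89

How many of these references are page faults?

38 -> miss, frames [38]
89 -> miss, frames [38, 89]
55 -> miss, frames [38, 89, 55]
89 -> hit
55 -> hit
90 -> miss, evict 38, frames [89, 55, 90]
89 -> hit
55 -> hit
38 -> miss, evict 89, frames [55, 90, 38]
90 -> hit
89 -> miss, evict 55, frames [90, 38, 89]
55 -> miss, evict 90, frames [38, 89, 55]
84 -> miss, evict 38, frames [89, 55, 84]
90 -> miss, evict 89, frames [55, 84, 90]
55 -> hit
89 -> miss, evict 55, frames [84, 90, 89]
55 -> miss, evict 84, frames [90, 89, 55]
89 -> hit
55 -> hit
89 -> hit
Page faults: 11.

11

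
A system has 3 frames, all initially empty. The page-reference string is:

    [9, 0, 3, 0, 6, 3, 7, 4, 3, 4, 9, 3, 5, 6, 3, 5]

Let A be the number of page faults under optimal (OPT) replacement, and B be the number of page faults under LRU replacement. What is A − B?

-1

Under OPT: F F F . F . F F . . . . F F . . → 8 faults.
Under LRU: F F F . F . F F . . F . F F . . → 9 faults.
A − B = 8 − 9 = -1.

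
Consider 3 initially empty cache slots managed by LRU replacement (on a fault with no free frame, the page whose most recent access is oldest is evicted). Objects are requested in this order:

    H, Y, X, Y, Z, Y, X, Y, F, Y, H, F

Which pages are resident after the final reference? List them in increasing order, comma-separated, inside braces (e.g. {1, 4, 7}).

{F, H, Y}

H → miss, frames (H)
Y → miss, frames (H Y)
X → miss, frames (H Y X)
Y → hit
Z → miss, evict H, frames (X Y Z)
Y → hit
X → hit
Y → hit
F → miss, evict Z, frames (X Y F)
Y → hit
H → miss, evict X, frames (F Y H)
F → hit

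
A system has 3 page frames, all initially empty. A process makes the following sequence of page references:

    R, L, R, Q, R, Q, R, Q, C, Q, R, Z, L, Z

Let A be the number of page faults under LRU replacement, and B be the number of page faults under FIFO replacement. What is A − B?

-1

Under LRU: F F . F . . . . F . . F F . → 6 faults.
Under FIFO: F F . F . . . . F . F F F . → 7 faults.
A − B = 6 − 7 = -1.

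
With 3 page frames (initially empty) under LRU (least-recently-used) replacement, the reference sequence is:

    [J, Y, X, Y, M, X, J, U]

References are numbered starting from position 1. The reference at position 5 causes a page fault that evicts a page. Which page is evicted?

J

pos 1: J → miss, frames [J]
pos 2: Y → miss, frames [J, Y]
pos 3: X → miss, frames [J, Y, X]
pos 4: Y → hit
pos 5: M → miss, evict J, frames [X, Y, M]
At position 5, page J is evicted.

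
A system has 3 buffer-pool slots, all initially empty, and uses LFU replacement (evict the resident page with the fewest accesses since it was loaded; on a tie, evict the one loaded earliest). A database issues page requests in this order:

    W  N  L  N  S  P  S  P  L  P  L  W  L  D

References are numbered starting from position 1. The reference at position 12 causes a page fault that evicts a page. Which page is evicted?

S

pos 1: W: miss, frames [W]
pos 2: N: miss, frames [W, N]
pos 3: L: miss, frames [W, N, L]
pos 4: N: hit
pos 5: S: miss, evict W, frames [N, L, S]
pos 6: P: miss, evict L, frames [N, S, P]
pos 7: S: hit
pos 8: P: hit
pos 9: L: miss, evict N, frames [S, P, L]
pos 10: P: hit
pos 11: L: hit
pos 12: W: miss, evict S, frames [P, L, W]
At position 12, page S is evicted.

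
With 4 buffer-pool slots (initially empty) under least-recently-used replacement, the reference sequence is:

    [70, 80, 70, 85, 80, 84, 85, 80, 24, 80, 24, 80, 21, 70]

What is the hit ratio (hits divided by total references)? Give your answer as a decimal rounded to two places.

0.50

70: fault, frames (70)
80: fault, frames (70 80)
70: hit
85: fault, frames (80 70 85)
80: hit
84: fault, frames (70 85 80 84)
85: hit
80: hit
24: fault, evict 70, frames (84 85 80 24)
80: hit
24: hit
80: hit
21: fault, evict 84, frames (85 24 80 21)
70: fault, evict 85, frames (24 80 21 70)
Hits: 7 of 14 references → 7/14 = 0.5000.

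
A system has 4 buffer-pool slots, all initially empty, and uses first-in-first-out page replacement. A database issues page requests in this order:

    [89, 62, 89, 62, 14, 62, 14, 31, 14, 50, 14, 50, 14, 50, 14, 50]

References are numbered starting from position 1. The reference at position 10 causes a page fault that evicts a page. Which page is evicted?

89

pos 1: 89: fault, frames (89)
pos 2: 62: fault, frames (89 62)
pos 3: 89: hit
pos 4: 62: hit
pos 5: 14: fault, frames (89 62 14)
pos 6: 62: hit
pos 7: 14: hit
pos 8: 31: fault, frames (89 62 14 31)
pos 9: 14: hit
pos 10: 50: fault, evict 89, frames (62 14 31 50)
At position 10, page 89 is evicted.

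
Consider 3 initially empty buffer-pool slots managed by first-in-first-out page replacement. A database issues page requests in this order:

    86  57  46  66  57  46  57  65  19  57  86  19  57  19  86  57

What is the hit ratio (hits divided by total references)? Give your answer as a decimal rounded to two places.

86 -> fault, frames [86]
57 -> fault, frames [86, 57]
46 -> fault, frames [86, 57, 46]
66 -> fault, evict 86, frames [57, 46, 66]
57 -> hit
46 -> hit
57 -> hit
65 -> fault, evict 57, frames [46, 66, 65]
19 -> fault, evict 46, frames [66, 65, 19]
57 -> fault, evict 66, frames [65, 19, 57]
86 -> fault, evict 65, frames [19, 57, 86]
19 -> hit
57 -> hit
19 -> hit
86 -> hit
57 -> hit
Hits: 8 of 16 references → 8/16 = 0.5000.

0.50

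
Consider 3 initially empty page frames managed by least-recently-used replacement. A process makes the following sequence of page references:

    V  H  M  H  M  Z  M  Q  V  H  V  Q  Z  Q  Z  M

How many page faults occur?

9

V -> miss, frames (V)
H -> miss, frames (V H)
M -> miss, frames (V H M)
H -> hit
M -> hit
Z -> miss, evict V, frames (H M Z)
M -> hit
Q -> miss, evict H, frames (Z M Q)
V -> miss, evict Z, frames (M Q V)
H -> miss, evict M, frames (Q V H)
V -> hit
Q -> hit
Z -> miss, evict H, frames (V Q Z)
Q -> hit
Z -> hit
M -> miss, evict V, frames (Q Z M)
Page faults: 9.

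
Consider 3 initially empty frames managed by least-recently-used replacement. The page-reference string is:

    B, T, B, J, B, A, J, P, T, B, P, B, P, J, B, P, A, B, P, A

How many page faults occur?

9

B → miss, frames {B}
T → miss, frames {B,T}
B → hit
J → miss, frames {T,B,J}
B → hit
A → miss, evict T, frames {J,B,A}
J → hit
P → miss, evict B, frames {A,J,P}
T → miss, evict A, frames {J,P,T}
B → miss, evict J, frames {P,T,B}
P → hit
B → hit
P → hit
J → miss, evict T, frames {B,P,J}
B → hit
P → hit
A → miss, evict J, frames {B,P,A}
B → hit
P → hit
A → hit
Page faults: 9.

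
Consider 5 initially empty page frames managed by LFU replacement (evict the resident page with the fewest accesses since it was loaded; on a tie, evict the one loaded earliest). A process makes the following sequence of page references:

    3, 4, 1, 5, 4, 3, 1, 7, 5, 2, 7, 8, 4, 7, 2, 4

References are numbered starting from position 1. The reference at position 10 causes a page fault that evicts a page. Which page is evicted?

pos 1: 3: miss, frames {3}
pos 2: 4: miss, frames {3,4}
pos 3: 1: miss, frames {3,4,1}
pos 4: 5: miss, frames {3,4,1,5}
pos 5: 4: hit
pos 6: 3: hit
pos 7: 1: hit
pos 8: 7: miss, frames {3,4,1,5,7}
pos 9: 5: hit
pos 10: 2: miss, evict 7, frames {3,4,1,5,2}
At position 10, page 7 is evicted.

7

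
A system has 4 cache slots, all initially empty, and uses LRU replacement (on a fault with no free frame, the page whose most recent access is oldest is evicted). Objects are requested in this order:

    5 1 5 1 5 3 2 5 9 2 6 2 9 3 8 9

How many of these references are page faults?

8

5 -> miss, frames {5}
1 -> miss, frames {5,1}
5 -> hit
1 -> hit
5 -> hit
3 -> miss, frames {1,5,3}
2 -> miss, frames {1,5,3,2}
5 -> hit
9 -> miss, evict 1, frames {3,2,5,9}
2 -> hit
6 -> miss, evict 3, frames {5,9,2,6}
2 -> hit
9 -> hit
3 -> miss, evict 5, frames {6,2,9,3}
8 -> miss, evict 6, frames {2,9,3,8}
9 -> hit
Page faults: 8.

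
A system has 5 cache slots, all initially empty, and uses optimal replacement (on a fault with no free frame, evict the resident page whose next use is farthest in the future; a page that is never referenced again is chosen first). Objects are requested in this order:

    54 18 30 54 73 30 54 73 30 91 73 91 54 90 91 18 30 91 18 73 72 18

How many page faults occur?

54: fault, frames {54}
18: fault, frames {54,18}
30: fault, frames {54,18,30}
54: hit
73: fault, frames {54,18,30,73}
30: hit
54: hit
73: hit
30: hit
91: fault, frames {54,18,30,73,91}
73: hit
91: hit
54: hit
90: fault, evict 54, frames {18,30,73,91,90}
91: hit
18: hit
30: hit
91: hit
18: hit
73: hit
72: fault, evict 90, frames {18,30,73,91,72}
18: hit
Page faults: 7.

7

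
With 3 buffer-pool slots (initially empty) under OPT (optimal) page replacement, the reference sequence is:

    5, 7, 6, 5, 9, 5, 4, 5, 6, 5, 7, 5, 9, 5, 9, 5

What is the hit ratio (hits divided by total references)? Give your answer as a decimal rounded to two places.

5 -> fault, frames [5]
7 -> fault, frames [5, 7]
6 -> fault, frames [5, 7, 6]
5 -> hit
9 -> fault, evict 7, frames [5, 6, 9]
5 -> hit
4 -> fault, evict 9, frames [5, 6, 4]
5 -> hit
6 -> hit
5 -> hit
7 -> fault, evict 4, frames [5, 6, 7]
5 -> hit
9 -> fault, evict 7, frames [5, 6, 9]
5 -> hit
9 -> hit
5 -> hit
Hits: 9 of 16 references → 9/16 = 0.5625.

0.56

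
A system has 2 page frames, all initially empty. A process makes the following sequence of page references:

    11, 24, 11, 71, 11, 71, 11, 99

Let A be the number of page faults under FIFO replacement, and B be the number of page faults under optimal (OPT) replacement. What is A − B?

Under FIFO: F F . F F . . F → 5 faults.
Under OPT: F F . F . . . F → 4 faults.
A − B = 5 − 4 = 1.

1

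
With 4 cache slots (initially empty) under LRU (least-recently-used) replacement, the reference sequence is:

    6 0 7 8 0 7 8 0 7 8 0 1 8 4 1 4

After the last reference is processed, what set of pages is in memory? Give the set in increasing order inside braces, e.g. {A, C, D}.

6 → miss, frames {6}
0 → miss, frames {6,0}
7 → miss, frames {6,0,7}
8 → miss, frames {6,0,7,8}
0 → hit
7 → hit
8 → hit
0 → hit
7 → hit
8 → hit
0 → hit
1 → miss, evict 6, frames {7,8,0,1}
8 → hit
4 → miss, evict 7, frames {0,1,8,4}
1 → hit
4 → hit

{0, 1, 4, 8}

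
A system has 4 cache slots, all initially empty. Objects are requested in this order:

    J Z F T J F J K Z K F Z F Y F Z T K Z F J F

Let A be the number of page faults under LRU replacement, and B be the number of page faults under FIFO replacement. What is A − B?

Under LRU: F F F F . . . F F . . . . F . . F F . . F . → 10 faults.
Under FIFO: F F F F . . . F . . . . . F . F . . . F F . → 9 faults.
A − B = 10 − 9 = 1.

1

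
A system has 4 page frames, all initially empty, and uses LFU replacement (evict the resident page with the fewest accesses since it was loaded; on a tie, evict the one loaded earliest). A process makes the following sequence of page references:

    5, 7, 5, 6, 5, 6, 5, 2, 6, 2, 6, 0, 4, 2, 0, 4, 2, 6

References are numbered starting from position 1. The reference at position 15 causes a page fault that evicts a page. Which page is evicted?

4

pos 1: 5 -> fault, frames (5)
pos 2: 7 -> fault, frames (5 7)
pos 3: 5 -> hit
pos 4: 6 -> fault, frames (5 7 6)
pos 5: 5 -> hit
pos 6: 6 -> hit
pos 7: 5 -> hit
pos 8: 2 -> fault, frames (5 7 6 2)
pos 9: 6 -> hit
pos 10: 2 -> hit
pos 11: 6 -> hit
pos 12: 0 -> fault, evict 7, frames (5 6 2 0)
pos 13: 4 -> fault, evict 0, frames (5 6 2 4)
pos 14: 2 -> hit
pos 15: 0 -> fault, evict 4, frames (5 6 2 0)
At position 15, page 4 is evicted.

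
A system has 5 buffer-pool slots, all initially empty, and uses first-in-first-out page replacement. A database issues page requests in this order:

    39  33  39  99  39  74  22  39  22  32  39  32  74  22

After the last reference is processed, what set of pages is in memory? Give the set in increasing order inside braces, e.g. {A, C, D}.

39 -> fault, frames [39]
33 -> fault, frames [39, 33]
39 -> hit
99 -> fault, frames [39, 33, 99]
39 -> hit
74 -> fault, frames [39, 33, 99, 74]
22 -> fault, frames [39, 33, 99, 74, 22]
39 -> hit
22 -> hit
32 -> fault, evict 39, frames [33, 99, 74, 22, 32]
39 -> fault, evict 33, frames [99, 74, 22, 32, 39]
32 -> hit
74 -> hit
22 -> hit

{22, 32, 39, 74, 99}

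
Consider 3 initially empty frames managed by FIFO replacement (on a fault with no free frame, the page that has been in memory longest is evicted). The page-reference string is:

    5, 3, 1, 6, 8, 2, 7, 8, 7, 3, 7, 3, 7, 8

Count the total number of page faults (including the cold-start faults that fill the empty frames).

9

5 → fault, frames [5]
3 → fault, frames [5, 3]
1 → fault, frames [5, 3, 1]
6 → fault, evict 5, frames [3, 1, 6]
8 → fault, evict 3, frames [1, 6, 8]
2 → fault, evict 1, frames [6, 8, 2]
7 → fault, evict 6, frames [8, 2, 7]
8 → hit
7 → hit
3 → fault, evict 8, frames [2, 7, 3]
7 → hit
3 → hit
7 → hit
8 → fault, evict 2, frames [7, 3, 8]
Page faults: 9.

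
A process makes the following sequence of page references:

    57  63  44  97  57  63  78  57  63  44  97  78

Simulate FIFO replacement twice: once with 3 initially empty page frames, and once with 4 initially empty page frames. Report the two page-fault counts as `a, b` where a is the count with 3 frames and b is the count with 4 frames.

3 frames: F F F F F F F . . F F . → 9 faults.
4 frames: F F F F . . F F F F F F → 10 faults.
10 > 9: adding a frame increased faults — Belady's anomaly.

9, 10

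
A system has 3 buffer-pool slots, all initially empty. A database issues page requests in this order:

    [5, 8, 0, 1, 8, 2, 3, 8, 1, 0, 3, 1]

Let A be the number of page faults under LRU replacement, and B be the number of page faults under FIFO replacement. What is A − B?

Under LRU: F F F F . F F . F F F . → 9 faults.
Under FIFO: F F F F . F F F F F F . → 10 faults.
A − B = 9 − 10 = -1.

-1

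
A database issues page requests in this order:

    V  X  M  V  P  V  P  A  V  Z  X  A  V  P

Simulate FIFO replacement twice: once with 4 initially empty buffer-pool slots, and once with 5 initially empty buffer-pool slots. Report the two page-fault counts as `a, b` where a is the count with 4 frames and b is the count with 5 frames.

4 frames: F F F . F . . F F F F . . F → 9 faults.
5 frames: F F F . F . . F . F . . F . → 7 faults.
7 < 9: adding a frame reduced faults, as is typical.

9, 7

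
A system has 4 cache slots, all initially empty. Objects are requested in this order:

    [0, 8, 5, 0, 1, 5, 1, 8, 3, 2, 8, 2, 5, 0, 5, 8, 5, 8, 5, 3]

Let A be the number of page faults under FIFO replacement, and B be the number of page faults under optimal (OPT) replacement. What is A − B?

Under FIFO: F F F . F . . . F F F . F F . . . . . F → 10 faults.
Under OPT: F F F . F . . . F F . . . . . . . . . F → 7 faults.
A − B = 10 − 7 = 3.

3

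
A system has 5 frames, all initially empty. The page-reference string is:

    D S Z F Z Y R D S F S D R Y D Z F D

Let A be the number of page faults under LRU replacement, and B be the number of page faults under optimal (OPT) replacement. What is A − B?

Under LRU: F F F F . F F F F F . . . . . F F . → 11 faults.
Under OPT: F F F F . F F . . . . . . . . F . . → 7 faults.
A − B = 11 − 7 = 4.

4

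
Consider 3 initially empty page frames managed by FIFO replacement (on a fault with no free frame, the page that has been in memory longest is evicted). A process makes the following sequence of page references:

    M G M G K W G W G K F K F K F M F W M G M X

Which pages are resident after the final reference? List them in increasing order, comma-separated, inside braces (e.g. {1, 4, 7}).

{G, M, X}

M -> fault, frames [M]
G -> fault, frames [M, G]
M -> hit
G -> hit
K -> fault, frames [M, G, K]
W -> fault, evict M, frames [G, K, W]
G -> hit
W -> hit
G -> hit
K -> hit
F -> fault, evict G, frames [K, W, F]
K -> hit
F -> hit
K -> hit
F -> hit
M -> fault, evict K, frames [W, F, M]
F -> hit
W -> hit
M -> hit
G -> fault, evict W, frames [F, M, G]
M -> hit
X -> fault, evict F, frames [M, G, X]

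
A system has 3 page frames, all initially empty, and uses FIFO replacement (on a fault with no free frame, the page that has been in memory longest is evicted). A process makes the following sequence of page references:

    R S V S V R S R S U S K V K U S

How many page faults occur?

R: fault, frames (R)
S: fault, frames (R S)
V: fault, frames (R S V)
S: hit
V: hit
R: hit
S: hit
R: hit
S: hit
U: fault, evict R, frames (S V U)
S: hit
K: fault, evict S, frames (V U K)
V: hit
K: hit
U: hit
S: fault, evict V, frames (U K S)
Page faults: 6.

6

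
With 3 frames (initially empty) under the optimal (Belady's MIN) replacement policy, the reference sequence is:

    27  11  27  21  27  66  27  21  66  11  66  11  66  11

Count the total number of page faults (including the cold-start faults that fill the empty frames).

5

27 → fault, frames {27}
11 → fault, frames {27,11}
27 → hit
21 → fault, frames {27,11,21}
27 → hit
66 → fault, evict 11, frames {27,21,66}
27 → hit
21 → hit
66 → hit
11 → fault, evict 21, frames {27,66,11}
66 → hit
11 → hit
66 → hit
11 → hit
Page faults: 5.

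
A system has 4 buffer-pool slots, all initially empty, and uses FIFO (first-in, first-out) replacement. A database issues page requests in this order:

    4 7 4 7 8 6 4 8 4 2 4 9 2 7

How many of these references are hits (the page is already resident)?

6

4 → miss, frames [4]
7 → miss, frames [4, 7]
4 → hit
7 → hit
8 → miss, frames [4, 7, 8]
6 → miss, frames [4, 7, 8, 6]
4 → hit
8 → hit
4 → hit
2 → miss, evict 4, frames [7, 8, 6, 2]
4 → miss, evict 7, frames [8, 6, 2, 4]
9 → miss, evict 8, frames [6, 2, 4, 9]
2 → hit
7 → miss, evict 6, frames [2, 4, 9, 7]
Hits: 6.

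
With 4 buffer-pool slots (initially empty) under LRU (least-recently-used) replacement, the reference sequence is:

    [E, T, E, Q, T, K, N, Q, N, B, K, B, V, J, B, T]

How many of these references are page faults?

E → fault, frames {E}
T → fault, frames {E,T}
E → hit
Q → fault, frames {T,E,Q}
T → hit
K → fault, frames {E,Q,T,K}
N → fault, evict E, frames {Q,T,K,N}
Q → hit
N → hit
B → fault, evict T, frames {K,Q,N,B}
K → hit
B → hit
V → fault, evict Q, frames {N,K,B,V}
J → fault, evict N, frames {K,B,V,J}
B → hit
T → fault, evict K, frames {V,J,B,T}
Page faults: 9.

9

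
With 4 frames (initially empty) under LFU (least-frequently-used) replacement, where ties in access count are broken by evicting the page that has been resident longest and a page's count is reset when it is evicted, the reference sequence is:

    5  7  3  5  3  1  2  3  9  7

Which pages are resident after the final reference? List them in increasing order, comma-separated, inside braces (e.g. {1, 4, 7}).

{3, 5, 7, 9}

5 → miss, frames {5}
7 → miss, frames {5,7}
3 → miss, frames {5,7,3}
5 → hit
3 → hit
1 → miss, frames {5,7,3,1}
2 → miss, evict 7, frames {5,3,1,2}
3 → hit
9 → miss, evict 1, frames {5,3,2,9}
7 → miss, evict 2, frames {5,3,9,7}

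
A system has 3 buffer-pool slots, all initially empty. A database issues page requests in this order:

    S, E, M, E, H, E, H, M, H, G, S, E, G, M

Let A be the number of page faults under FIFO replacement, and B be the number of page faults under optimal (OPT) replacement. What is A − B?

Under FIFO: F F F . F . . . . F F F . F → 8 faults.
Under OPT: F F F . F . . . . F F . . F → 7 faults.
A − B = 8 − 7 = 1.

1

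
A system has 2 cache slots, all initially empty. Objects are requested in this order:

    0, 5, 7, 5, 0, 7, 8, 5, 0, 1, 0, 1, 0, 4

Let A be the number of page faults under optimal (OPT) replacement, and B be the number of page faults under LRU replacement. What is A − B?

-2

Under OPT: F F F . F . F F . F . . . F → 8 faults.
Under LRU: F F F . F F F F F F . . . F → 10 faults.
A − B = 8 − 10 = -2.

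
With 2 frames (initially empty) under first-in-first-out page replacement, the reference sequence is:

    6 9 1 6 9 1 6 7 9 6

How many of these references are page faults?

10

6 -> fault, frames (6)
9 -> fault, frames (6 9)
1 -> fault, evict 6, frames (9 1)
6 -> fault, evict 9, frames (1 6)
9 -> fault, evict 1, frames (6 9)
1 -> fault, evict 6, frames (9 1)
6 -> fault, evict 9, frames (1 6)
7 -> fault, evict 1, frames (6 7)
9 -> fault, evict 6, frames (7 9)
6 -> fault, evict 7, frames (9 6)
Page faults: 10.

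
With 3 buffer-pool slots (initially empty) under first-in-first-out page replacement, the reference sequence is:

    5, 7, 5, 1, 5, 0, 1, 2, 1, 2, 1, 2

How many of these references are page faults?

5

5 → fault, frames (5)
7 → fault, frames (5 7)
5 → hit
1 → fault, frames (5 7 1)
5 → hit
0 → fault, evict 5, frames (7 1 0)
1 → hit
2 → fault, evict 7, frames (1 0 2)
1 → hit
2 → hit
1 → hit
2 → hit
Page faults: 5.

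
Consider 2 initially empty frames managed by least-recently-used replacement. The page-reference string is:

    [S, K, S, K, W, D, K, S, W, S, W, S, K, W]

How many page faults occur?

9

S: fault, frames {S}
K: fault, frames {S,K}
S: hit
K: hit
W: fault, evict S, frames {K,W}
D: fault, evict K, frames {W,D}
K: fault, evict W, frames {D,K}
S: fault, evict D, frames {K,S}
W: fault, evict K, frames {S,W}
S: hit
W: hit
S: hit
K: fault, evict W, frames {S,K}
W: fault, evict S, frames {K,W}
Page faults: 9.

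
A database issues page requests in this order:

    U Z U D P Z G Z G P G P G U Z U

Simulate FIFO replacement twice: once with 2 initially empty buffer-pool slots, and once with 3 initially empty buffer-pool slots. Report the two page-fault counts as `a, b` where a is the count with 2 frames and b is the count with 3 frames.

9, 7

2 frames: F F . F F F F . . F . . . F F . → 9 faults.
3 frames: F F . F F . F F . . . . . F . . → 7 faults.
7 < 9: adding a frame reduced faults, as is typical.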